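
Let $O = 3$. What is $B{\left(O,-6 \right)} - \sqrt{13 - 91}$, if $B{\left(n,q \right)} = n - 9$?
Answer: $-6 - i \sqrt{78} \approx -6.0 - 8.8318 i$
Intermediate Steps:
$B{\left(n,q \right)} = -9 + n$
$B{\left(O,-6 \right)} - \sqrt{13 - 91} = \left(-9 + 3\right) - \sqrt{13 - 91} = -6 - \sqrt{-78} = -6 - i \sqrt{78}$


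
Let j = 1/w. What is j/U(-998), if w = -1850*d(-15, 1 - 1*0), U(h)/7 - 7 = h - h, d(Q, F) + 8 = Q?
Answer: 1/2084950 ≈ 4.7963e-7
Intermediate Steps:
d(Q, F) = -8 + Q
U(h) = 49 (U(h) = 49 + 7*(h - h) = 49 + 7*0 = 49 + 0 = 49)
w = 42550 (w = -1850*(-8 - 15) = -1850*(-23) = 42550)
j = 1/42550 ≈ 2.3502e-5
j/U(-998) = (1/42550)/49 = (1/42550)*(1/49) = 1/2084950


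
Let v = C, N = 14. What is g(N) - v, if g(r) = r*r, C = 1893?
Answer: -1697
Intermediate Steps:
g(r) = r²
v = 1893
g(N) - v = 14² - 1*1893 = 196 - 1893 = -1697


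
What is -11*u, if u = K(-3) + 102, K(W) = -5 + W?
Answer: -1034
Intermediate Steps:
u = 94 (u = (-5 - 3) + 102 = -8 + 102 = 94)
-11*u = -11*94 = -1034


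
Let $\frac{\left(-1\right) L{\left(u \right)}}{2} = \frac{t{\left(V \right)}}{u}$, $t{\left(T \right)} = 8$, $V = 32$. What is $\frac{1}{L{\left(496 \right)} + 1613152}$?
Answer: $\frac{31}{50007711} \approx 6.199 \cdot 10^{-7}$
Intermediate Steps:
$L{\left(u \right)} = - \frac{16}{u}$ ($L{\left(u \right)} = - 2 \frac{8}{u} = - \frac{16}{u}$)
$\frac{1}{L{\left(496 \right)} + 1613152} = \frac{1}{- \frac{16}{496} + 1613152} = \frac{1}{\left(-16\right) \frac{1}{496} + 1613152} = \frac{1}{- \frac{1}{31} + 1613152} = \frac{1}{\frac{50007711}{31}} = \frac{31}{50007711}$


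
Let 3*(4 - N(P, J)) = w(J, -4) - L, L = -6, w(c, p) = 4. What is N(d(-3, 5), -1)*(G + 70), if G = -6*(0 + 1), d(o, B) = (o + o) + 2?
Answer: 128/3 ≈ 42.667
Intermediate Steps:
d(o, B) = 2 + 2*o (d(o, B) = 2*o + 2 = 2 + 2*o)
N(P, J) = ⅔ (N(P, J) = 4 - (4 - 1*(-6))/3 = 4 - (4 + 6)/3 = 4 - ⅓*10 = 4 - 10/3 = ⅔)
G = -6 (G = -6*1 = -6)
N(d(-3, 5), -1)*(G + 70) = 2*(-6 + 70)/3 = (⅔)*64 = 128/3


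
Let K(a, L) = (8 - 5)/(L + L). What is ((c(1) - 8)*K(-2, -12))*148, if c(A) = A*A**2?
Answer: 259/2 ≈ 129.50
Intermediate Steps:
K(a, L) = 3/(2*L) (K(a, L) = 3/((2*L)) = 3*(1/(2*L)) = 3/(2*L))
c(A) = A**3
((c(1) - 8)*K(-2, -12))*148 = ((1**3 - 8)*((3/2)/(-12)))*148 = ((1 - 8)*((3/2)*(-1/12)))*148 = -7*(-1/8)*148 = (7/8)*148 = 259/2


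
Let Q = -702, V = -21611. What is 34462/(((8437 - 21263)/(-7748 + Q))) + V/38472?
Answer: 5601459629057/246720936 ≈ 22704.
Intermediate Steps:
34462/(((8437 - 21263)/(-7748 + Q))) + V/38472 = 34462/(((8437 - 21263)/(-7748 - 702))) - 21611/38472 = 34462/((-12826/(-8450))) - 21611*1/38472 = 34462/((-12826*(-1/8450))) - 21611/38472 = 34462/(6413/4225) - 21611/38472 = 34462*(4225/6413) - 21611/38472 = 145601950/6413 - 21611/38472 = 5601459629057/246720936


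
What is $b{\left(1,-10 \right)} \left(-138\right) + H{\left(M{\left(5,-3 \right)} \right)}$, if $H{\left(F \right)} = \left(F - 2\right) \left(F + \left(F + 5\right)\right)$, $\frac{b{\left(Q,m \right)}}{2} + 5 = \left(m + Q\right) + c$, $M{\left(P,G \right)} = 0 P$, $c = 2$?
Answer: $3302$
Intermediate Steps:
$M{\left(P,G \right)} = 0$
$b{\left(Q,m \right)} = -6 + 2 Q + 2 m$ ($b{\left(Q,m \right)} = -10 + 2 \left(\left(m + Q\right) + 2\right) = -10 + 2 \left(\left(Q + m\right) + 2\right) = -10 + 2 \left(2 + Q + m\right) = -10 + \left(4 + 2 Q + 2 m\right) = -6 + 2 Q + 2 m$)
$H{\left(F \right)} = \left(-2 + F\right) \left(5 + 2 F\right)$ ($H{\left(F \right)} = \left(-2 + F\right) \left(F + \left(5 + F\right)\right) = \left(-2 + F\right) \left(5 + 2 F\right)$)
$b{\left(1,-10 \right)} \left(-138\right) + H{\left(M{\left(5,-3 \right)} \right)} = \left(-6 + 2 \cdot 1 + 2 \left(-10\right)\right) \left(-138\right) + \left(-10 + 0 + 2 \cdot 0^{2}\right) = \left(-6 + 2 - 20\right) \left(-138\right) + \left(-10 + 0 + 2 \cdot 0\right) = \left(-24\right) \left(-138\right) + \left(-10 + 0 + 0\right) = 3312 - 10 = 3302$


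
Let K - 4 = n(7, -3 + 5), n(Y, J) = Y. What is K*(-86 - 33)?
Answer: -1309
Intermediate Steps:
K = 11 (K = 4 + 7 = 11)
K*(-86 - 33) = 11*(-86 - 33) = 11*(-119) = -1309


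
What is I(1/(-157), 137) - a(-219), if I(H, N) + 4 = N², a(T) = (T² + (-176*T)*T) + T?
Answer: 8412159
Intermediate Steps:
a(T) = T - 175*T² (a(T) = (T² - 176*T²) + T = -175*T² + T = T - 175*T²)
I(H, N) = -4 + N²
I(1/(-157), 137) - a(-219) = (-4 + 137²) - (-219)*(1 - 175*(-219)) = (-4 + 18769) - (-219)*(1 + 38325) = 18765 - (-219)*38326 = 18765 - 1*(-8393394) = 18765 + 8393394 = 8412159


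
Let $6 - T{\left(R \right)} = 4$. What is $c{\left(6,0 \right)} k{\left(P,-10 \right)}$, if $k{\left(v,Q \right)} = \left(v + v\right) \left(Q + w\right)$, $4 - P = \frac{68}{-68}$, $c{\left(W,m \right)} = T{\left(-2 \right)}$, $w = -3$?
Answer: $-260$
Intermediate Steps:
$T{\left(R \right)} = 2$ ($T{\left(R \right)} = 6 - 4 = 2$)
$c{\left(W,m \right)} = 2$
$P = 5$ ($P = 4 - \frac{68}{-68} = 4 - 68 \left(- \frac{1}{68}\right) = 4 - -1 = 4 + 1 = 5$)
$k{\left(v,Q \right)} = 2 v \left(-3 + Q\right)$ ($k{\left(v,Q \right)} = \left(v + v\right) \left(Q - 3\right) = 2 v \left(-3 + Q\right)$)
$c{\left(6,0 \right)} k{\left(P,-10 \right)} = 2 \cdot 2 \cdot 5 \left(-3 - 10\right) = 2 \cdot 2 \cdot 5 \left(-13\right) = 2 \left(-130\right) = -260$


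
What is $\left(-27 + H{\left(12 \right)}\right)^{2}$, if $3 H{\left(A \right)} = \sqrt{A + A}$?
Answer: $\frac{2195}{3} - 36 \sqrt{6} \approx 643.49$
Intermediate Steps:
$H{\left(A \right)} = \frac{\sqrt{2} \sqrt{A}}{3}$ ($H{\left(A \right)} = \frac{\sqrt{A + A}}{3} = \frac{\sqrt{2 A}}{3} = \frac{\sqrt{2} \sqrt{A}}{3}$)
$\left(-27 + H{\left(12 \right)}\right)^{2} = \left(-27 + \frac{\sqrt{2} \sqrt{12}}{3}\right)^{2} = \left(-27 + \frac{\sqrt{2} \cdot 2 \sqrt{3}}{3}\right)^{2} = \left(-27 + \frac{2 \sqrt{6}}{3}\right)^{2}$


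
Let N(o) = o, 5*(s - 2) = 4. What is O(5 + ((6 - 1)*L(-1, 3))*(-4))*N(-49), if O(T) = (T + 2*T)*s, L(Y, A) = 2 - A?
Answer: -10290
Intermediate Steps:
s = 14/5 (s = 2 + (⅕)*4 = 2 + ⅘ = 14/5 ≈ 2.8000)
O(T) = 42*T/5 (O(T) = (T + 2*T)*(14/5) = (3*T)*(14/5) = 42*T/5)
O(5 + ((6 - 1)*L(-1, 3))*(-4))*N(-49) = (42*(5 + ((6 - 1)*(2 - 1*3))*(-4))/5)*(-49) = (42*(5 + (5*(2 - 3))*(-4))/5)*(-49) = (42*(5 + (5*(-1))*(-4))/5)*(-49) = (42*(5 - 5*(-4))/5)*(-49) = (42*(5 + 20)/5)*(-49) = ((42/5)*25)*(-49) = 210*(-49) = -10290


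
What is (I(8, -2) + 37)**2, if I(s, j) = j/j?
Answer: 1444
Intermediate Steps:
I(s, j) = 1
(I(8, -2) + 37)**2 = (1 + 37)**2 = 38**2 = 1444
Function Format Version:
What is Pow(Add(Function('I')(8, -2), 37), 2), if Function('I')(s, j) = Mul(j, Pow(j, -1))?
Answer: 1444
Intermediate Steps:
Function('I')(s, j) = 1
Pow(Add(Function('I')(8, -2), 37), 2) = Pow(Add(1, 37), 2) = Pow(38, 2) = 1444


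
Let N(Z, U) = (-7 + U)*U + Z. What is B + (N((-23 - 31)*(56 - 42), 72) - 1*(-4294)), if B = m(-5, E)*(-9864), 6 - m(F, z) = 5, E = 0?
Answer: -1646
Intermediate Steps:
m(F, z) = 1 (m(F, z) = 6 - 1*5 = 6 - 5 = 1)
N(Z, U) = Z + U*(-7 + U) (N(Z, U) = U*(-7 + U) + Z = Z + U*(-7 + U))
B = -9864 (B = 1*(-9864) = -9864)
B + (N((-23 - 31)*(56 - 42), 72) - 1*(-4294)) = -9864 + (((-23 - 31)*(56 - 42) + 72² - 7*72) - 1*(-4294)) = -9864 + ((-54*14 + 5184 - 504) + 4294) = -9864 + ((-756 + 5184 - 504) + 4294) = -9864 + (3924 + 4294) = -9864 + 8218 = -1646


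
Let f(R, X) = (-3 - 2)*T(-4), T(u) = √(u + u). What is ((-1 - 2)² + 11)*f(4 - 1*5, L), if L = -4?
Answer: -200*I*√2 ≈ -282.84*I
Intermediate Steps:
T(u) = √2*√u (T(u) = √(2*u) = √2*√u)
f(R, X) = -10*I*√2 (f(R, X) = (-3 - 2)*(√2*√(-4)) = -5*√2*2*I = -10*I*√2)
((-1 - 2)² + 11)*f(4 - 1*5, L) = ((-1 - 2)² + 11)*(-10*I*√2) = ((-3)² + 11)*(-10*I*√2) = (9 + 11)*(-10*I*√2) = 20*(-10*I*√2) = -200*I*√2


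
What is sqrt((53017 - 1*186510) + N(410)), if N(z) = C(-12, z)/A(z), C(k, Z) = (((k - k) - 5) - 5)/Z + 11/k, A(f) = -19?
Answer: I*sqrt(2916323840037)/4674 ≈ 365.37*I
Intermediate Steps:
C(k, Z) = -10/Z + 11/k (C(k, Z) = ((0 - 5) - 5)/Z + 11/k = (-5 - 5)/Z + 11/k = -10/Z + 11/k)
N(z) = 11/228 + 10/(19*z) (N(z) = (-10/z + 11/(-12))/(-19) = (-10/z + 11*(-1/12))*(-1/19) = (-10/z - 11/12)*(-1/19) = (-11/12 - 10/z)*(-1/19) = 11/228 + 10/(19*z))
sqrt((53017 - 1*186510) + N(410)) = sqrt((53017 - 1*186510) + (1/228)*(120 + 11*410)/410) = sqrt((53017 - 186510) + (1/228)*(1/410)*(120 + 4510)) = sqrt(-133493 + (1/228)*(1/410)*4630) = sqrt(-133493 + 463/9348) = sqrt(-1247892101/9348) = I*sqrt(2916323840037)/4674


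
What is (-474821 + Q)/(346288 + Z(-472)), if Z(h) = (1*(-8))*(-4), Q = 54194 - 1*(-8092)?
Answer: -82507/69264 ≈ -1.1912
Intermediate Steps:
Q = 62286 (Q = 54194 + 8092 = 62286)
Z(h) = 32 (Z(h) = -8*(-4) = 32)
(-474821 + Q)/(346288 + Z(-472)) = (-474821 + 62286)/(346288 + 32) = -412535/346320 = -412535*1/346320 = -82507/69264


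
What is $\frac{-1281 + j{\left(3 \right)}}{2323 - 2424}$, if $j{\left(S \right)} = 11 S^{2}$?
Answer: $\frac{1182}{101} \approx 11.703$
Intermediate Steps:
$\frac{-1281 + j{\left(3 \right)}}{2323 - 2424} = \frac{-1281 + 11 \cdot 3^{2}}{2323 - 2424} = \frac{-1281 + 11 \cdot 9}{-101} = \left(-1281 + 99\right) \left(- \frac{1}{101}\right) = \left(-1182\right) \left(- \frac{1}{101}\right) = \frac{1182}{101}$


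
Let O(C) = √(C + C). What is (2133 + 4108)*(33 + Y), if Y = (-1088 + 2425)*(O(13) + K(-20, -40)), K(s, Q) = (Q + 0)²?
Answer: 13350953153 + 8344217*√26 ≈ 1.3393e+10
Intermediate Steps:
O(C) = √2*√C (O(C) = √(2*C) = √2*√C)
K(s, Q) = Q²
Y = 2139200 + 1337*√26 (Y = (-1088 + 2425)*(√2*√13 + (-40)²) = 1337*(√26 + 1600) = 1337*(1600 + √26) = 2139200 + 1337*√26 ≈ 2.1460e+6)
(2133 + 4108)*(33 + Y) = (2133 + 4108)*(33 + (2139200 + 1337*√26)) = 6241*(2139233 + 1337*√26) = 13350953153 + 8344217*√26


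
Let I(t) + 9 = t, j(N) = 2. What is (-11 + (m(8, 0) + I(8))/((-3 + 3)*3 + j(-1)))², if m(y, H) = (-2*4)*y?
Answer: 7569/4 ≈ 1892.3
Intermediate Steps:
I(t) = -9 + t
m(y, H) = -8*y
(-11 + (m(8, 0) + I(8))/((-3 + 3)*3 + j(-1)))² = (-11 + (-8*8 + (-9 + 8))/((-3 + 3)*3 + 2))² = (-11 + (-64 - 1)/(0*3 + 2))² = (-11 - 65/(0 + 2))² = (-11 - 65/2)² = (-87/2)² = 7569/4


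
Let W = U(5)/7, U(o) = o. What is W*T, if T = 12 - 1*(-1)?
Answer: 65/7 ≈ 9.2857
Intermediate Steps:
W = 5/7 ≈ 0.71429
T = 13 (T = 12 + 1 = 13)
W*T = (5/7)*13 = 65/7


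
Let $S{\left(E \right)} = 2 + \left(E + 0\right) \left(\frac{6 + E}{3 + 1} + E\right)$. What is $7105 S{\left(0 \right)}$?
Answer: $14210$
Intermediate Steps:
$S{\left(E \right)} = 2 + E \left(\frac{3}{2} + \frac{5 E}{4}\right)$ ($S{\left(E \right)} = 2 + E \left(\frac{6 + E}{4} + E\right) = 2 + E \left(\left(6 + E\right) \frac{1}{4} + E\right) = 2 + E \left(\left(\frac{3}{2} + \frac{E}{4}\right) + E\right) = 2 + E \left(\frac{3}{2} + \frac{5 E}{4}\right)$)
$7105 S{\left(0 \right)} = 7105 \left(2 + \frac{3}{2} \cdot 0 + \frac{5 \cdot 0^{2}}{4}\right) = 7105 \left(2 + 0 + \frac{5}{4} \cdot 0\right) = 7105 \left(2 + 0 + 0\right) = 7105 \cdot 2 = 14210$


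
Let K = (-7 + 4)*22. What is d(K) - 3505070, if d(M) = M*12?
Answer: -3505862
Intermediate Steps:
K = -66 (K = -3*22 = -66)
d(M) = 12*M
d(K) - 3505070 = 12*(-66) - 3505070 = -792 - 3505070 = -3505862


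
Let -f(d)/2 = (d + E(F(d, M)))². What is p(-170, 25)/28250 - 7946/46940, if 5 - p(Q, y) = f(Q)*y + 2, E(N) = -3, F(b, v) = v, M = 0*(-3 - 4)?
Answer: 1750475733/33151375 ≈ 52.802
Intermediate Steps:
M = 0 (M = 0*(-7) = 0)
f(d) = -2*(-3 + d)² (f(d) = -2*(d - 3)² = -2*(-3 + d)²)
p(Q, y) = 3 + 2*y*(-3 + Q)² (p(Q, y) = 5 - ((-2*(-3 + Q)²)*y + 2) = 5 - (-2*y*(-3 + Q)² + 2) = 5 - (2 - 2*y*(-3 + Q)²) = 5 + (-2 + 2*y*(-3 + Q)²) = 3 + 2*y*(-3 + Q)²)
p(-170, 25)/28250 - 7946/46940 = (3 + 2*25*(-3 - 170)²)/28250 - 7946/46940 = (3 + 2*25*(-173)²)*(1/28250) - 7946*1/46940 = (3 + 2*25*29929)*(1/28250) - 3973/23470 = (3 + 1496450)*(1/28250) - 3973/23470 = 1496453*(1/28250) - 3973/23470 = 1496453/28250 - 3973/23470 = 1750475733/33151375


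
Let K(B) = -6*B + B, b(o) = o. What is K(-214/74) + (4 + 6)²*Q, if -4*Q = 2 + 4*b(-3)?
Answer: 9785/37 ≈ 264.46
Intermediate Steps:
K(B) = -5*B
Q = 5/2 (Q = -(2 + 4*(-3))/4 = -(2 - 12)/4 = -¼*(-10) = 5/2 ≈ 2.5000)
K(-214/74) + (4 + 6)²*Q = -(-1070)/74 + (4 + 6)²*(5/2) = -(-1070)/74 + 10²*(5/2) = -5*(-107/37) + 100*(5/2) = 535/37 + 250 = 9785/37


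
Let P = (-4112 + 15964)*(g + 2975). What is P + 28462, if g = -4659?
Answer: -19930306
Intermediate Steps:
P = -19958768 (P = (-4112 + 15964)*(-4659 + 2975) = 11852*(-1684) = -19958768)
P + 28462 = -19958768 + 28462 = -19930306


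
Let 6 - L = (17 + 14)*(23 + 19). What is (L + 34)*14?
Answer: -17668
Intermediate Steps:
L = -1296 (L = 6 - (17 + 14)*(23 + 19) = 6 - 31*42 = 6 - 1*1302 = 6 - 1302 = -1296)
(L + 34)*14 = (-1296 + 34)*14 = -1262*14 = -17668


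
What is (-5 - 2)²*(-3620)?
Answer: -177380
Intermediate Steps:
(-5 - 2)²*(-3620) = (-7)²*(-3620) = 49*(-3620) = -177380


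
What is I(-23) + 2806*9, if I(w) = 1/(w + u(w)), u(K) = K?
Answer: 1161683/46 ≈ 25254.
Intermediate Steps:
I(w) = 1/(2*w) (I(w) = 1/(w + w) = 1/(2*w))
I(-23) + 2806*9 = (½)/(-23) + 2806*9 = (½)*(-1/23) + 25254 = -1/46 + 25254 = 1161683/46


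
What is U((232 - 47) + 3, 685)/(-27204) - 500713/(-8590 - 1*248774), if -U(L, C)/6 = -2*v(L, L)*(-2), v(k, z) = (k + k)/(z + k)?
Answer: 1135631099/583444188 ≈ 1.9464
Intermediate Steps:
v(k, z) = 2*k/(k + z) (v(k, z) = (2*k)/(k + z) = 2*k/(k + z))
U(L, C) = -24 (U(L, C) = -6*(-4*L/(L + L))*(-2) = -6*(-4*L/(2*L))*(-2) = -6*(-4*L*1/(2*L))*(-2) = -6*(-2*1)*(-2) = -(-12)*(-2) = -6*4 = -24)
U((232 - 47) + 3, 685)/(-27204) - 500713/(-8590 - 1*248774) = -24/(-27204) - 500713/(-8590 - 1*248774) = -24*(-1/27204) - 500713/(-8590 - 248774) = 2/2267 - 500713/(-257364) = 2/2267 - 500713*(-1/257364) = 2/2267 + 500713/257364 = 1135631099/583444188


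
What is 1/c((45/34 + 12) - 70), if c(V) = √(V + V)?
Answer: -I*√32759/1927 ≈ -0.093925*I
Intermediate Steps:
c(V) = √2*√V (c(V) = √(2*V) = √2*√V)
1/c((45/34 + 12) - 70) = 1/(√2*√((45/34 + 12) - 70)) = 1/(√2*√(453/34 - 70)) = 1/(√2*√(-1927/34)) = 1/(√2*(I*√65518/34)) = 1/(I*√32759/17) = -I*√32759/1927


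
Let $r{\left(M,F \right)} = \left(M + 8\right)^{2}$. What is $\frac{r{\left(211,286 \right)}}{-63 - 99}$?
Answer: $- \frac{5329}{18} \approx -296.06$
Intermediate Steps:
$r{\left(M,F \right)} = \left(8 + M\right)^{2}$
$\frac{r{\left(211,286 \right)}}{-63 - 99} = \frac{\left(8 + 211\right)^{2}}{-63 - 99} = \frac{219^{2}}{-63 - 99} = \frac{47961}{-162} = 47961 \left(- \frac{1}{162}\right) = - \frac{5329}{18}$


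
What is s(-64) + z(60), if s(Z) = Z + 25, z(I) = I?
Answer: 21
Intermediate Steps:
s(Z) = 25 + Z
s(-64) + z(60) = (25 - 64) + 60 = -39 + 60 = 21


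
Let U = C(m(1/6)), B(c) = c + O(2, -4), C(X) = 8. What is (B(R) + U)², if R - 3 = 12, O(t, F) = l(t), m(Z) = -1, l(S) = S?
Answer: 625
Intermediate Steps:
O(t, F) = t
R = 15 (R = 3 + 12 = 15)
B(c) = 2 + c (B(c) = c + 2 = 2 + c)
U = 8
(B(R) + U)² = ((2 + 15) + 8)² = (17 + 8)² = 25² = 625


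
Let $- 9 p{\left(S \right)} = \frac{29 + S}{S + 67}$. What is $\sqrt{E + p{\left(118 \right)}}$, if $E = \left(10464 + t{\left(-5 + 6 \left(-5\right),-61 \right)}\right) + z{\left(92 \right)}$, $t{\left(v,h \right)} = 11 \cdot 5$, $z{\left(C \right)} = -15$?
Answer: $\frac{\sqrt{3235467405}}{555} \approx 102.49$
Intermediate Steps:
$t{\left(v,h \right)} = 55$
$p{\left(S \right)} = - \frac{29 + S}{9 \left(67 + S\right)}$ ($p{\left(S \right)} = - \frac{\left(29 + S\right) \frac{1}{S + 67}}{9} = - \frac{\left(29 + S\right) \frac{1}{67 + S}}{9} = - \frac{\frac{1}{67 + S} \left(29 + S\right)}{9} = - \frac{29 + S}{9 \left(67 + S\right)}$)
$E = 10504$ ($E = \left(10464 + 55\right) - 15 = 10519 - 15 = 10504$)
$\sqrt{E + p{\left(118 \right)}} = \sqrt{10504 + \frac{-29 - 118}{9 \left(67 + 118\right)}} = \sqrt{10504 + \frac{-29 - 118}{9 \cdot 185}} = \sqrt{10504 + \frac{1}{9} \cdot \frac{1}{185} \left(-147\right)} = \sqrt{10504 - \frac{49}{555}} = \sqrt{\frac{5829671}{555}} = \frac{\sqrt{3235467405}}{555}$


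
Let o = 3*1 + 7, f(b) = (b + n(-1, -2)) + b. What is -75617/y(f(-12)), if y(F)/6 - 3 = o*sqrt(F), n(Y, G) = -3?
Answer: -75617/5418 + 378085*I*sqrt(3)/2709 ≈ -13.957 + 241.74*I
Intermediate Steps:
f(b) = -3 + 2*b (f(b) = (b - 3) + b = (-3 + b) + b = -3 + 2*b)
o = 10 (o = 3 + 7 = 10)
y(F) = 18 + 60*sqrt(F) (y(F) = 18 + 6*(10*sqrt(F)) = 18 + 60*sqrt(F))
-75617/y(f(-12)) = -75617/(18 + 60*sqrt(-3 + 2*(-12))) = -75617/(18 + 60*sqrt(-3 - 24)) = -75617/(18 + 60*sqrt(-27)) = -75617/(18 + 60*(3*I*sqrt(3))) = -75617/(18 + 180*I*sqrt(3))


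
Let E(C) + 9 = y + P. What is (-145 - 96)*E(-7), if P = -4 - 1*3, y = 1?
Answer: 3615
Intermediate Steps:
P = -7 (P = -4 - 3 = -7)
E(C) = -15 (E(C) = -9 + (1 - 7) = -9 - 6 = -15)
(-145 - 96)*E(-7) = (-145 - 96)*(-15) = -241*(-15) = 3615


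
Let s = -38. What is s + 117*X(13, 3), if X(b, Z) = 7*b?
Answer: 10609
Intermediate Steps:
s + 117*X(13, 3) = -38 + 117*(7*13) = -38 + 117*91 = -38 + 10647 = 10609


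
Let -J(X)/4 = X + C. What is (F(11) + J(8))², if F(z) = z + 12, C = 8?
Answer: 1681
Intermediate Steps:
F(z) = 12 + z
J(X) = -32 - 4*X (J(X) = -4*(X + 8) = -4*(8 + X) = -32 - 4*X)
(F(11) + J(8))² = ((12 + 11) + (-32 - 4*8))² = (23 + (-32 - 32))² = (23 - 64)² = (-41)² = 1681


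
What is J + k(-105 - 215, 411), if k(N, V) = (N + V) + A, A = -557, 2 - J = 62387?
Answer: -62851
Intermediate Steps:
J = -62385 (J = 2 - 1*62387 = 2 - 62387 = -62385)
k(N, V) = -557 + N + V (k(N, V) = (N + V) - 557 = -557 + N + V)
J + k(-105 - 215, 411) = -62385 + (-557 + (-105 - 215) + 411) = -62385 + (-557 - 320 + 411) = -62385 - 466 = -62851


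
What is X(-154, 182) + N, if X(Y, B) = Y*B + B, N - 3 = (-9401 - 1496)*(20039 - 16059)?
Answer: -43397903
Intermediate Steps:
N = -43370057 (N = 3 + (-9401 - 1496)*(20039 - 16059) = 3 - 10897*3980 = 3 - 43370060 = -43370057)
X(Y, B) = B + B*Y (X(Y, B) = B*Y + B = B + B*Y)
X(-154, 182) + N = 182*(1 - 154) - 43370057 = 182*(-153) - 43370057 = -27846 - 43370057 = -43397903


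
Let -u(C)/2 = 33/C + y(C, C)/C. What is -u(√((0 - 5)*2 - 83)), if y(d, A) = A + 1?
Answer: 2 - 68*I*√93/93 ≈ 2.0 - 7.0513*I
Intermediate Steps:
y(d, A) = 1 + A
u(C) = -66/C - 2*(1 + C)/C (u(C) = -2*(33/C + (1 + C)/C) = -66/C - 2*(1 + C)/C)
-u(√((0 - 5)*2 - 83)) = -(-2 - 68/√((0 - 5)*2 - 83)) = -(-2 - 68/√(-5*2 - 83)) = -(-2 - 68/√(-10 - 83)) = -(-2 - 68*(-I*√93/93)) = -(-2 - (-68)*I*√93/93) = -(-2 + 68*I*√93/93) = 2 - 68*I*√93/93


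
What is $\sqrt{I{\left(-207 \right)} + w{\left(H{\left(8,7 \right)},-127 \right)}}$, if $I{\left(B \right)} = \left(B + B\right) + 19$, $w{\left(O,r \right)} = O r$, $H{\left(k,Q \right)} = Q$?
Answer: $2 i \sqrt{321} \approx 35.833 i$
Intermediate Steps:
$I{\left(B \right)} = 19 + 2 B$ ($I{\left(B \right)} = 2 B + 19 = 19 + 2 B$)
$\sqrt{I{\left(-207 \right)} + w{\left(H{\left(8,7 \right)},-127 \right)}} = \sqrt{\left(19 + 2 \left(-207\right)\right) + 7 \left(-127\right)} = \sqrt{\left(19 - 414\right) - 889} = \sqrt{-395 - 889} = \sqrt{-1284} = 2 i \sqrt{321}$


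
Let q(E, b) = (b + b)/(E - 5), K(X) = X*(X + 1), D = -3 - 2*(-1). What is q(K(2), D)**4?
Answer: 16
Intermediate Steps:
D = -1 (D = -3 + 2 = -1)
K(X) = X*(1 + X)
q(E, b) = 2*b/(-5 + E) (q(E, b) = (2*b)/(-5 + E) = 2*b/(-5 + E))
q(K(2), D)**4 = (2*(-1)/(-5 + 2*(1 + 2)))**4 = (2*(-1)/(-5 + 2*3))**4 = (2*(-1)/(-5 + 6))**4 = (2*(-1)/1)**4 = (2*(-1)*1)**4 = (-2)**4 = 16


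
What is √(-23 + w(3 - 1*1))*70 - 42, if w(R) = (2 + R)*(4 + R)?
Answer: 28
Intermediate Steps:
√(-23 + w(3 - 1*1))*70 - 42 = √(-23 + (8 + (3 - 1*1)² + 6*(3 - 1*1)))*70 - 42 = √(-23 + (8 + (3 - 1)² + 6*(3 - 1)))*70 - 42 = √(-23 + (8 + 2² + 6*2))*70 - 42 = √(-23 + (8 + 4 + 12))*70 - 42 = √(-23 + 24)*70 - 42 = √1*70 - 42 = 1*70 - 42 = 70 - 42 = 28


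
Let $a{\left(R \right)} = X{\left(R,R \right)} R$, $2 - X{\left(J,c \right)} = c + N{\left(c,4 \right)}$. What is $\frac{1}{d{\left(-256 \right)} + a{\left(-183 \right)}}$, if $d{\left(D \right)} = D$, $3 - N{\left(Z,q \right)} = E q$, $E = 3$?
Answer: $- \frac{1}{35758} \approx -2.7966 \cdot 10^{-5}$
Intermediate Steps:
$N{\left(Z,q \right)} = 3 - 3 q$
$X{\left(J,c \right)} = 11 - c$ ($X{\left(J,c \right)} = 2 - \left(c + \left(3 - 12\right)\right) = 2 - \left(c - 9\right) = 2 - \left(-9 + c\right) = 11 - c$)
$a{\left(R \right)} = R \left(11 - R\right)$ ($a{\left(R \right)} = \left(11 - R\right) R = R \left(11 - R\right)$)
$\frac{1}{d{\left(-256 \right)} + a{\left(-183 \right)}} = \frac{1}{-256 - 183 \left(11 - -183\right)} = \frac{1}{-256 - 183 \left(11 + 183\right)} = \frac{1}{-256 - 35502} = \frac{1}{-35758} = - \frac{1}{35758}$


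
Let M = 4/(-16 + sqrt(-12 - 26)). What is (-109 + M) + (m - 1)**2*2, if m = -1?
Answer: -14879/147 - 2*I*sqrt(38)/147 ≈ -101.22 - 0.08387*I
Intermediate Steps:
M = 4/(-16 + I*sqrt(38)) (M = 4/(-16 + sqrt(-38)) = 4/(-16 + I*sqrt(38)) ≈ -0.21769 - 0.08387*I)
(-109 + M) + (m - 1)**2*2 = (-109 + (-32/147 - 2*I*sqrt(38)/147)) + (-1 - 1)**2*2 = (-16055/147 - 2*I*sqrt(38)/147) + (-2)**2*2 = (-16055/147 - 2*I*sqrt(38)/147) + 4*2 = (-16055/147 - 2*I*sqrt(38)/147) + 8 = -14879/147 - 2*I*sqrt(38)/147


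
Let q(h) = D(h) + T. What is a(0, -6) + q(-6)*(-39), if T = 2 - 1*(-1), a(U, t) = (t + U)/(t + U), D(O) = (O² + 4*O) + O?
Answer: -350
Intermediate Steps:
D(O) = O² + 5*O
a(U, t) = 1 (a(U, t) = (U + t)/(U + t) = 1)
T = 3 (T = 2 + 1 = 3)
q(h) = 3 + h*(5 + h) (q(h) = h*(5 + h) + 3 = 3 + h*(5 + h))
a(0, -6) + q(-6)*(-39) = 1 + (3 - 6*(5 - 6))*(-39) = 1 + (3 - 6*(-1))*(-39) = 1 + (3 + 6)*(-39) = 1 + 9*(-39) = 1 - 351 = -350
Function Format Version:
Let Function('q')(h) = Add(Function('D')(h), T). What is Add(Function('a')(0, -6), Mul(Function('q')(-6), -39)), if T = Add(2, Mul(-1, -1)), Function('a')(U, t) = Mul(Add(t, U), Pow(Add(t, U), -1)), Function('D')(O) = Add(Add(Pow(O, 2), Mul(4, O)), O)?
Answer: -350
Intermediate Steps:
Function('D')(O) = Add(Pow(O, 2), Mul(5, O))
Function('a')(U, t) = 1 (Function('a')(U, t) = Mul(Add(U, t), Pow(Add(U, t), -1)) = 1)
T = 3 (T = Add(2, 1) = 3)
Function('q')(h) = Add(3, Mul(h, Add(5, h))) (Function('q')(h) = Add(Mul(h, Add(5, h)), 3) = Add(3, Mul(h, Add(5, h))))
Add(Function('a')(0, -6), Mul(Function('q')(-6), -39)) = Add(1, Mul(Add(3, Mul(-6, Add(5, -6))), -39)) = Add(1, Mul(Add(3, Mul(-6, -1)), -39)) = Add(1, Mul(Add(3, 6), -39)) = Add(1, Mul(9, -39)) = Add(1, -351) = -350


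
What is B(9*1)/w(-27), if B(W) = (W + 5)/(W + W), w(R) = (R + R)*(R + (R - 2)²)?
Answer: -7/395604 ≈ -1.7694e-5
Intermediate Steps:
w(R) = 2*R*(R + (-2 + R)²) (w(R) = (2*R)*(R + (-2 + R)²) = 2*R*(R + (-2 + R)²))
B(W) = (5 + W)/(2*W) (B(W) = (5 + W)/((2*W)) = (5 + W)*(1/(2*W)) = (5 + W)/(2*W))
B(9*1)/w(-27) = ((5 + 9*1)/(2*((9*1))))/((2*(-27)*(-27 + (-2 - 27)²))) = ((½)*(5 + 9)/9)/((2*(-27)*(-27 + (-29)²))) = ((½)*(⅑)*14)/((2*(-27)*(-27 + 841))) = 7/(9*((2*(-27)*814))) = (7/9)/(-43956) = (7/9)*(-1/43956) = -7/395604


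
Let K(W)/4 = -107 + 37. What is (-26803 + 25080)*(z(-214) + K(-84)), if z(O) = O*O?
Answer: -78424068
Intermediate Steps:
z(O) = O²
K(W) = -280 (K(W) = 4*(-107 + 37) = 4*(-70) = -280)
(-26803 + 25080)*(z(-214) + K(-84)) = (-26803 + 25080)*((-214)² - 280) = -1723*(45796 - 280) = -1723*45516 = -78424068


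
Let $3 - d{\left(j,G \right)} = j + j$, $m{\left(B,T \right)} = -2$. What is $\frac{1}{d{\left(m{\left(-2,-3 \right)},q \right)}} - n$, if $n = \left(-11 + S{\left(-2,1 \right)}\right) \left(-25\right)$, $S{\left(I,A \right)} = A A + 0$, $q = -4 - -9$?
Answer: $- \frac{1749}{7} \approx -249.86$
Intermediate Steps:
$q = 5$ ($q = -4 + 9 = 5$)
$S{\left(I,A \right)} = A^{2}$ ($S{\left(I,A \right)} = A^{2} + 0 = A^{2}$)
$d{\left(j,G \right)} = 3 - 2 j$ ($d{\left(j,G \right)} = 3 - \left(j + j\right) = 3 - 2 j$)
$n = 250$ ($n = \left(-11 + 1^{2}\right) \left(-25\right) = \left(-11 + 1\right) \left(-25\right) = \left(-10\right) \left(-25\right) = 250$)
$\frac{1}{d{\left(m{\left(-2,-3 \right)},q \right)}} - n = \frac{1}{3 - -4} - 250 = \frac{1}{3 + 4} - 250 = \frac{1}{7} - 250 = - \frac{1749}{7}$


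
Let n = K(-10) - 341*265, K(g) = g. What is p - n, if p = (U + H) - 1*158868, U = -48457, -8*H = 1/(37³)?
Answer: -47390946801/405224 ≈ -1.1695e+5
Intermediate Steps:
H = -1/405224 (H = -1/(8*(37³)) = -⅛/50653 = -⅛*1/50653 = -1/405224 ≈ -2.4678e-6)
n = -90375 (n = -10 - 341*265 = -10 - 90365 = -90375)
p = -84013065801/405224 (p = (-48457 - 1/405224) - 1*158868 = -19635939369/405224 - 158868 = -84013065801/405224 ≈ -2.0733e+5)
p - n = -84013065801/405224 - 1*(-90375) = -84013065801/405224 + 90375 = -47390946801/405224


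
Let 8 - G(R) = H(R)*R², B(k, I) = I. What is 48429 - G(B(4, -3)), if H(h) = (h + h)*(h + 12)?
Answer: 47935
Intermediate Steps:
H(h) = 2*h*(12 + h) (H(h) = (2*h)*(12 + h) = 2*h*(12 + h))
G(R) = 8 - 2*R³*(12 + R) (G(R) = 8 - 2*R*(12 + R)*R² = 8 - 2*R³*(12 + R))
48429 - G(B(4, -3)) = 48429 - (8 - 2*(-3)³*(12 - 3)) = 48429 - (8 - 2*(-27)*9) = 48429 - (8 + 486) = 48429 - 1*494 = 48429 - 494 = 47935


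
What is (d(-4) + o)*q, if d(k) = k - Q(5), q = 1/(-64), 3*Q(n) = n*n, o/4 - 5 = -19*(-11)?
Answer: -2531/192 ≈ -13.182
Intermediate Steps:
o = 856 (o = 20 + 4*(-19*(-11)) = 20 + 4*209 = 20 + 836 = 856)
Q(n) = n²/3 (Q(n) = (n*n)/3 = n²/3)
q = -1/64 ≈ -0.015625
d(k) = -25/3 + k (d(k) = k - 5²/3 = k - 25/3 = -25/3 + k)
(d(-4) + o)*q = ((-25/3 - 4) + 856)*(-1/64) = (-37/3 + 856)*(-1/64) = (2531/3)*(-1/64) = -2531/192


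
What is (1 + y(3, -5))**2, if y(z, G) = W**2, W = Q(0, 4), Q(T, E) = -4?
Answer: 289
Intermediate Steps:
W = -4
y(z, G) = 16 (y(z, G) = (-4)**2 = 16)
(1 + y(3, -5))**2 = (1 + 16)**2 = 17**2 = 289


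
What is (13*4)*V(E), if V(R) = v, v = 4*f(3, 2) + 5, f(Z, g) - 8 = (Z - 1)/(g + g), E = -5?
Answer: 2028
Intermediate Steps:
f(Z, g) = 8 + (-1 + Z)/(2*g) (f(Z, g) = 8 + (Z - 1)/(g + g) = 8 + (-1 + Z)/((2*g)) = 8 + (-1 + Z)*(1/(2*g)) = 8 + (-1 + Z)/(2*g))
v = 39 (v = 4*((1/2)*(-1 + 3 + 16*2)/2) + 5 = 4*((1/2)*(1/2)*(-1 + 3 + 32)) + 5 = 4*((1/2)*(1/2)*34) + 5 = 4*(17/2) + 5 = 34 + 5 = 39)
V(R) = 39
(13*4)*V(E) = (13*4)*39 = 52*39 = 2028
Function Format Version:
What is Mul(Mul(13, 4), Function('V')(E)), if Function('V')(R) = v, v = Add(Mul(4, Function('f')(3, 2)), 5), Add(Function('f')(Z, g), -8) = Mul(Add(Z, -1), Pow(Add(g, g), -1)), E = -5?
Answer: 2028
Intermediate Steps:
Function('f')(Z, g) = Add(8, Mul(Rational(1, 2), Pow(g, -1), Add(-1, Z))) (Function('f')(Z, g) = Add(8, Mul(Add(Z, -1), Pow(Add(g, g), -1))) = Add(8, Mul(Add(-1, Z), Pow(Mul(2, g), -1))) = Add(8, Mul(Add(-1, Z), Mul(Rational(1, 2), Pow(g, -1)))) = Add(8, Mul(Rational(1, 2), Pow(g, -1), Add(-1, Z))))
v = 39 (v = Add(Mul(4, Mul(Rational(1, 2), Pow(2, -1), Add(-1, 3, Mul(16, 2)))), 5) = Add(Mul(4, Mul(Rational(1, 2), Rational(1, 2), Add(-1, 3, 32))), 5) = Add(Mul(4, Mul(Rational(1, 2), Rational(1, 2), 34)), 5) = Add(Mul(4, Rational(17, 2)), 5) = Add(34, 5) = 39)
Function('V')(R) = 39
Mul(Mul(13, 4), Function('V')(E)) = Mul(Mul(13, 4), 39) = Mul(52, 39) = 2028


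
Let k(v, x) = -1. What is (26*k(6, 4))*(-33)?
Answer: 858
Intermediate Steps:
(26*k(6, 4))*(-33) = (26*(-1))*(-33) = -26*(-33) = 858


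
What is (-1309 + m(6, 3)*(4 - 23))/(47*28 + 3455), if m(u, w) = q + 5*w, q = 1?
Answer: -1613/4771 ≈ -0.33808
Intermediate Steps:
m(u, w) = 1 + 5*w
(-1309 + m(6, 3)*(4 - 23))/(47*28 + 3455) = (-1309 + (1 + 5*3)*(4 - 23))/(47*28 + 3455) = (-1309 + (1 + 15)*(-19))/(1316 + 3455) = (-1309 + 16*(-19))/4771 = (-1309 - 304)*(1/4771) = -1613*1/4771 = -1613/4771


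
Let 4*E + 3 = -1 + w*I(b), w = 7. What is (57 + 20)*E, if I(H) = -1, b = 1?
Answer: -847/4 ≈ -211.75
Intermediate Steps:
E = -11/4 (E = -¾ + (-1 + 7*(-1))/4 = -¾ + (-1 - 7)/4 = -¾ + (¼)*(-8) = -¾ - 2 = -11/4 ≈ -2.7500)
(57 + 20)*E = (57 + 20)*(-11/4) = 77*(-11/4) = -847/4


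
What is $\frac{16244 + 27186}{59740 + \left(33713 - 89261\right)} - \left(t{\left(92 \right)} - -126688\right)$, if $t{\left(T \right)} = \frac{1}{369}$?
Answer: $- \frac{97975528973}{773424} \approx -1.2668 \cdot 10^{5}$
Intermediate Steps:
$t{\left(T \right)} = \frac{1}{369}$
$\frac{16244 + 27186}{59740 + \left(33713 - 89261\right)} - \left(t{\left(92 \right)} - -126688\right) = \frac{16244 + 27186}{59740 + \left(33713 - 89261\right)} - \left(\frac{1}{369} - -126688\right) = \frac{43430}{59740 - 55548} - \left(\frac{1}{369} + 126688\right) = \frac{43430}{4192} - \frac{46747873}{369} = 43430 \cdot \frac{1}{4192} - \frac{46747873}{369} = \frac{21715}{2096} - \frac{46747873}{369} = - \frac{97975528973}{773424}$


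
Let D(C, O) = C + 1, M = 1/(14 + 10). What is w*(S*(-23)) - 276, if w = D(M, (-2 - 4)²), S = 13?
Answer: -14099/24 ≈ -587.46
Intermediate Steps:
M = 1/24 ≈ 0.041667
D(C, O) = 1 + C
w = 25/24 (w = 1 + 1/24 = 25/24 ≈ 1.0417)
w*(S*(-23)) - 276 = 25*(13*(-23))/24 - 276 = (25/24)*(-299) - 276 = -7475/24 - 276 = -14099/24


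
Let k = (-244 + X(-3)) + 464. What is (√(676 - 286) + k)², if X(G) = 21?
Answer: (241 + √390)² ≈ 67990.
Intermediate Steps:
k = 241 (k = (-244 + 21) + 464 = -223 + 464 = 241)
(√(676 - 286) + k)² = (√(676 - 286) + 241)² = (√390 + 241)² = (241 + √390)²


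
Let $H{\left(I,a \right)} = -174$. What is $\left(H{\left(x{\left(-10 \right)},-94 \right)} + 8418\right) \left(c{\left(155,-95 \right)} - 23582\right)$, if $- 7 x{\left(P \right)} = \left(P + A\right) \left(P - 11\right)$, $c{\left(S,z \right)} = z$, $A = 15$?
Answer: $-195193188$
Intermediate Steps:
$x{\left(P \right)} = - \frac{\left(-11 + P\right) \left(15 + P\right)}{7}$ ($x{\left(P \right)} = - \frac{\left(P + 15\right) \left(P - 11\right)}{7} = - \frac{\left(15 + P\right) \left(P - 11\right)}{7} = - \frac{\left(15 + P\right) \left(-11 + P\right)}{7} = - \frac{\left(-11 + P\right) \left(15 + P\right)}{7}$)
$\left(H{\left(x{\left(-10 \right)},-94 \right)} + 8418\right) \left(c{\left(155,-95 \right)} - 23582\right) = \left(-174 + 8418\right) \left(-95 - 23582\right) = 8244 \left(-23677\right) = -195193188$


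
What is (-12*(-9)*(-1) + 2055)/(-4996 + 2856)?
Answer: -1947/2140 ≈ -0.90981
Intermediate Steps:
(-12*(-9)*(-1) + 2055)/(-4996 + 2856) = (108*(-1) + 2055)/(-2140) = (-108 + 2055)*(-1/2140) = 1947*(-1/2140) = -1947/2140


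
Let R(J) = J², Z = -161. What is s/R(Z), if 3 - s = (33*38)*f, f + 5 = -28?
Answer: 41385/25921 ≈ 1.5966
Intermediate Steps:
f = -33 (f = -5 - 28 = -33)
s = 41385 (s = 3 - 33*38*(-33) = 3 - 1254*(-33) = 3 - 1*(-41382) = 3 + 41382 = 41385)
s/R(Z) = 41385/((-161)²) = 41385/25921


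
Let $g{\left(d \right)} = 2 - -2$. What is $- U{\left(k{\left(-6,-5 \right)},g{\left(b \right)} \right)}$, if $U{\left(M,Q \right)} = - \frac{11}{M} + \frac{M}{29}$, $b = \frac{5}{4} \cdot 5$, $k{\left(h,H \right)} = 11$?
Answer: $\frac{18}{29} \approx 0.62069$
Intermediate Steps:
$b = \frac{25}{4}$ ($b = 5 \cdot \frac{1}{4} \cdot 5 = \frac{5}{4} \cdot 5 = \frac{25}{4} \approx 6.25$)
$g{\left(d \right)} = 4$ ($g{\left(d \right)} = 2 + 2 = 4$)
$U{\left(M,Q \right)} = - \frac{11}{M} + \frac{M}{29}$ ($U{\left(M,Q \right)} = - \frac{11}{M} + M \frac{1}{29} = - \frac{11}{M} + \frac{M}{29}$)
$- U{\left(k{\left(-6,-5 \right)},g{\left(b \right)} \right)} = - (- \frac{11}{11} + \frac{1}{29} \cdot 11) = - (\left(-11\right) \frac{1}{11} + \frac{11}{29}) = - (-1 + \frac{11}{29}) = \left(-1\right) \left(- \frac{18}{29}\right) = \frac{18}{29}$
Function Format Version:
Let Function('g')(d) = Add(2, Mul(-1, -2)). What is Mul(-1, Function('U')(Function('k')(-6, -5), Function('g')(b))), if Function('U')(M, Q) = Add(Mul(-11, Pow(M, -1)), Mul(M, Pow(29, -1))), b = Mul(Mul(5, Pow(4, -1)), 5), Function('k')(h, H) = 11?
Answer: Rational(18, 29) ≈ 0.62069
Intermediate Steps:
b = Rational(25, 4) (b = Mul(Mul(5, Rational(1, 4)), 5) = Mul(Rational(5, 4), 5) = Rational(25, 4) ≈ 6.2500)
Function('g')(d) = 4 (Function('g')(d) = Add(2, 2) = 4)
Function('U')(M, Q) = Add(Mul(-11, Pow(M, -1)), Mul(Rational(1, 29), M)) (Function('U')(M, Q) = Add(Mul(-11, Pow(M, -1)), Mul(M, Rational(1, 29))) = Add(Mul(-11, Pow(M, -1)), Mul(Rational(1, 29), M)))
Mul(-1, Function('U')(Function('k')(-6, -5), Function('g')(b))) = Mul(-1, Add(Mul(-11, Pow(11, -1)), Mul(Rational(1, 29), 11))) = Mul(-1, Add(Mul(-11, Rational(1, 11)), Rational(11, 29))) = Mul(-1, Add(-1, Rational(11, 29))) = Mul(-1, Rational(-18, 29)) = Rational(18, 29)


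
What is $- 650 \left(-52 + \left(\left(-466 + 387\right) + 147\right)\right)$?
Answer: $-10400$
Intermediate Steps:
$- 650 \left(-52 + \left(\left(-466 + 387\right) + 147\right)\right) = - 650 \left(-52 + \left(-79 + 147\right)\right) = - 650 \left(-52 + 68\right) = \left(-650\right) 16 = -10400$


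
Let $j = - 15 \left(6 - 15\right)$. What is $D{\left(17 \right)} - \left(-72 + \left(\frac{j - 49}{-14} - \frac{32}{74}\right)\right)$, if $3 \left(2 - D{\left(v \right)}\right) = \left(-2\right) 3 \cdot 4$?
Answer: $\frac{22941}{259} \approx 88.575$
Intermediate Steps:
$j = 135$ ($j = - 15 \left(6 - 15\right) = \left(-15\right) \left(-9\right) = 135$)
$D{\left(v \right)} = 10$ ($D{\left(v \right)} = 2 - \frac{\left(-2\right) 3 \cdot 4}{3} = 2 - \frac{\left(-6\right) 4}{3} = 2 - -8 = 2 + 8 = 10$)
$D{\left(17 \right)} - \left(-72 + \left(\frac{j - 49}{-14} - \frac{32}{74}\right)\right) = 10 - \left(-72 + \left(\frac{135 - 49}{-14} - \frac{32}{74}\right)\right) = 10 - \left(-72 + \left(\left(135 - 49\right) \left(- \frac{1}{14}\right) - \frac{16}{37}\right)\right) = 10 - \left(-72 + \left(86 \left(- \frac{1}{14}\right) - \frac{16}{37}\right)\right) = 10 - \left(-72 - \frac{1703}{259}\right) = 10 - - \frac{20351}{259} = 10 + \frac{20351}{259} = \frac{22941}{259}$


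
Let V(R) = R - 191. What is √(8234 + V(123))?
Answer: √8166 ≈ 90.366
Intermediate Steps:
V(R) = -191 + R
√(8234 + V(123)) = √(8234 + (-191 + 123)) = √(8234 - 68) = √8166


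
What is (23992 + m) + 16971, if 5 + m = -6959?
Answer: 33999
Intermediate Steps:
m = -6964 (m = -5 - 6959 = -6964)
(23992 + m) + 16971 = (23992 - 6964) + 16971 = 17028 + 16971 = 33999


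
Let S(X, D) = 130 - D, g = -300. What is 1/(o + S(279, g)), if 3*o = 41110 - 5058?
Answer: 3/37342 ≈ 8.0338e-5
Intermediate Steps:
o = 36052/3 (o = (41110 - 5058)/3 = (⅓)*36052 = 36052/3 ≈ 12017.)
1/(o + S(279, g)) = 1/(36052/3 + (130 - 1*(-300))) = 1/(36052/3 + (130 + 300)) = 1/(36052/3 + 430) = 1/(37342/3) = 3/37342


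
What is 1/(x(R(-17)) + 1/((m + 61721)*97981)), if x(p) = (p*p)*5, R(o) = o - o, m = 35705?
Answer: 9545896906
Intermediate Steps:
R(o) = 0
x(p) = 5*p**2 (x(p) = p**2*5 = 5*p**2)
1/(x(R(-17)) + 1/((m + 61721)*97981)) = 1/(5*0**2 + 1/((35705 + 61721)*97981)) = 1/(5*0 + (1/97981)/97426) = 1/(0 + (1/97426)*(1/97981)) = 1/(0 + 1/9545896906) = 1/(1/9545896906) = 9545896906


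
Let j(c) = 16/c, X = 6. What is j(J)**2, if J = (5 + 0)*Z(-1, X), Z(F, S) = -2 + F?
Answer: 256/225 ≈ 1.1378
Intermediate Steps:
J = -15 (J = (5 + 0)*(-2 - 1) = 5*(-3) = -15)
j(J)**2 = (16/(-15))**2 = (16*(-1/15))**2 = (-16/15)**2 = 256/225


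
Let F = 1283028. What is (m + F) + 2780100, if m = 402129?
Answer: 4465257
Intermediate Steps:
(m + F) + 2780100 = (402129 + 1283028) + 2780100 = 1685157 + 2780100 = 4465257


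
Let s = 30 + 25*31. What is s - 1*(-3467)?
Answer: 4272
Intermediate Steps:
s = 805 (s = 30 + 775 = 805)
s - 1*(-3467) = 805 - 1*(-3467) = 805 + 3467 = 4272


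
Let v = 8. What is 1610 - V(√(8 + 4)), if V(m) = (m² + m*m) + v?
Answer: 1578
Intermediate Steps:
V(m) = 8 + 2*m² (V(m) = (m² + m*m) + 8 = (m² + m²) + 8 = 2*m² + 8 = 8 + 2*m²)
1610 - V(√(8 + 4)) = 1610 - (8 + 2*(√(8 + 4))²) = 1610 - (8 + 2*(√12)²) = 1610 - (8 + 2*(2*√3)²) = 1610 - (8 + 2*12) = 1610 - (8 + 24) = 1610 - 1*32 = 1610 - 32 = 1578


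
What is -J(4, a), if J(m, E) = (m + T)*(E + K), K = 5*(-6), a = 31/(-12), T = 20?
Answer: 782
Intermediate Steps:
a = -31/12 (a = 31*(-1/12) = -31/12 ≈ -2.5833)
K = -30
J(m, E) = (-30 + E)*(20 + m) (J(m, E) = (m + 20)*(E - 30) = (20 + m)*(-30 + E) = (-30 + E)*(20 + m))
-J(4, a) = -(-600 - 30*4 + 20*(-31/12) - 31/12*4) = -(-600 - 120 - 155/3 - 31/3) = -1*(-782) = 782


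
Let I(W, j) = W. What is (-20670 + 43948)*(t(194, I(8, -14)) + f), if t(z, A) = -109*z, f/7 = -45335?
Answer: -7879393498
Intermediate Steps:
f = -317345 (f = 7*(-45335) = -317345)
(-20670 + 43948)*(t(194, I(8, -14)) + f) = (-20670 + 43948)*(-109*194 - 317345) = 23278*(-21146 - 317345) = 23278*(-338491) = -7879393498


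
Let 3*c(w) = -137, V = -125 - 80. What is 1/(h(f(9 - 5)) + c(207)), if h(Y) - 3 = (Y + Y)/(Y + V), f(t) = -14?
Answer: -219/9316 ≈ -0.023508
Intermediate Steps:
V = -205
c(w) = -137/3 (c(w) = (1/3)*(-137) = -137/3)
h(Y) = 3 + 2*Y/(-205 + Y) (h(Y) = 3 + (Y + Y)/(Y - 205) = 3 + (2*Y)/(-205 + Y) = 3 + 2*Y/(-205 + Y))
1/(h(f(9 - 5)) + c(207)) = 1/(5*(-123 - 14)/(-205 - 14) - 137/3) = 1/(5*(-137)/(-219) - 137/3) = 1/(5*(-1/219)*(-137) - 137/3) = 1/(685/219 - 137/3) = 1/(-9316/219) = -219/9316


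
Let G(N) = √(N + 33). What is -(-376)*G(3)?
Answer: 2256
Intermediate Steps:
G(N) = √(33 + N)
-(-376)*G(3) = -(-376)*√(33 + 3) = -(-376)*√36 = -(-376)*6 = -1*(-2256) = 2256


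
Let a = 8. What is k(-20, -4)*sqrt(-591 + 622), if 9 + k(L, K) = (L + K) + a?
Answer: -25*sqrt(31) ≈ -139.19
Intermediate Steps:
k(L, K) = -1 + K + L (k(L, K) = -9 + ((L + K) + 8) = -9 + ((K + L) + 8) = -9 + (8 + K + L) = -1 + K + L)
k(-20, -4)*sqrt(-591 + 622) = (-1 - 4 - 20)*sqrt(-591 + 622) = -25*sqrt(31)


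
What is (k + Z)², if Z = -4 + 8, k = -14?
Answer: 100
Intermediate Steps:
Z = 4
(k + Z)² = (-14 + 4)² = (-10)² = 100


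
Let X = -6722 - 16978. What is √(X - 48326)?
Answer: I*√72026 ≈ 268.38*I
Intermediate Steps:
X = -23700
√(X - 48326) = √(-23700 - 48326) = √(-72026) = I*√72026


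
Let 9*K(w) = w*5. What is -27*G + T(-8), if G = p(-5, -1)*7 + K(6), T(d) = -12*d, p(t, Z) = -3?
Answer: 573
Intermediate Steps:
K(w) = 5*w/9 (K(w) = (w*5)/9 = (5*w)/9 = 5*w/9)
G = -53/3 (G = -3*7 + (5/9)*6 = -21 + 10/3 = -53/3 ≈ -17.667)
-27*G + T(-8) = -27*(-53/3) - 12*(-8) = 477 + 96 = 573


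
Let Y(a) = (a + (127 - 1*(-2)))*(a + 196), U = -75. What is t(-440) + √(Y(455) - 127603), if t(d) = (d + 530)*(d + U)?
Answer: -46350 + √252581 ≈ -45847.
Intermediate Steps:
Y(a) = (129 + a)*(196 + a) (Y(a) = (a + (127 + 2))*(196 + a) = (a + 129)*(196 + a) = (129 + a)*(196 + a))
t(d) = (-75 + d)*(530 + d) (t(d) = (d + 530)*(d - 75) = (530 + d)*(-75 + d) = (-75 + d)*(530 + d))
t(-440) + √(Y(455) - 127603) = (-39750 + (-440)² + 455*(-440)) + √((25284 + 455² + 325*455) - 127603) = (-39750 + 193600 - 200200) + √((25284 + 207025 + 147875) - 127603) = -46350 + √(380184 - 127603) = -46350 + √252581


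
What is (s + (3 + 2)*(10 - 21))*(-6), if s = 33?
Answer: 132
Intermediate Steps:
(s + (3 + 2)*(10 - 21))*(-6) = (33 + (3 + 2)*(10 - 21))*(-6) = (33 + 5*(-11))*(-6) = (33 - 55)*(-6) = -22*(-6) = 132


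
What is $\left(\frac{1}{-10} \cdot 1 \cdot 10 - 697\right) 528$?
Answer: $-368544$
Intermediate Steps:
$\left(\frac{1}{-10} \cdot 1 \cdot 10 - 697\right) 528 = \left(\left(- \frac{1}{10}\right) 1 \cdot 10 - 697\right) 528 = \left(\left(- \frac{1}{10}\right) 10 - 697\right) 528 = \left(-1 - 697\right) 528 = \left(-698\right) 528 = -368544$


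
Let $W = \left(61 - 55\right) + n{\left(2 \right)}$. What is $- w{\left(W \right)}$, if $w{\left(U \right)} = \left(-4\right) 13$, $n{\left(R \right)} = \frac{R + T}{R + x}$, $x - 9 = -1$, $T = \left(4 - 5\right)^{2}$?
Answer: $52$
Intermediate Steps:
$T = 1$ ($T = \left(-1\right)^{2} = 1$)
$x = 8$ ($x = 9 - 1 = 8$)
$n{\left(R \right)} = \frac{1 + R}{8 + R}$ ($n{\left(R \right)} = \frac{R + 1}{R + 8} = \frac{1 + R}{8 + R}$)
$W = \frac{63}{10}$ ($W = \left(61 - 55\right) + \frac{1 + 2}{8 + 2} = 6 + \frac{1}{10} \cdot 3 = 6 + \frac{3}{10} = \frac{63}{10} \approx 6.3$)
$w{\left(U \right)} = -52$
$- w{\left(W \right)} = \left(-1\right) \left(-52\right) = 52$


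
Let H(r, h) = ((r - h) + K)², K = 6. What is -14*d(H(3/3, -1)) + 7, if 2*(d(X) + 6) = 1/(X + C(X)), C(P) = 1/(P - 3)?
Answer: 354928/3905 ≈ 90.891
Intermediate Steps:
C(P) = 1/(-3 + P)
H(r, h) = (6 + r - h)² (H(r, h) = ((r - h) + 6)² = (6 + r - h)²)
d(X) = -6 + 1/(2*(X + 1/(-3 + X)))
-14*d(H(3/3, -1)) + 7 = -7*(-12 - (-1 + 12*(6 + 3/3 - 1*(-1))²)*(-3 + (6 + 3/3 - 1*(-1))²))/(1 + (6 + 3/3 - 1*(-1))²*(-3 + (6 + 3/3 - 1*(-1))²)) + 7 = -7*(-12 - (-1 + 12*(6 + 3*(⅓) + 1)²)*(-3 + (6 + 3*(⅓) + 1)²))/(1 + (6 + 3*(⅓) + 1)²*(-3 + (6 + 3*(⅓) + 1)²)) + 7 = -7*(-12 - (-1 + 12*(6 + 1 + 1)²)*(-3 + (6 + 1 + 1)²))/(1 + (6 + 1 + 1)²*(-3 + (6 + 1 + 1)²)) + 7 = -7*(-12 - (-1 + 12*8²)*(-3 + 8²))/(1 + 8²*(-3 + 8²)) + 7 = -7*(-12 - (-1 + 12*64)*(-3 + 64))/(1 + 64*(-3 + 64)) + 7 = -7*(-12 - 1*(-1 + 768)*61)/(1 + 64*61) + 7 = -7*(-12 - 1*767*61)/(1 + 3904) + 7 = -7*(-12 - 46787)/3905 + 7 = -7*(-46799)/3905 + 7 = -14*(-46799/7810) + 7 = 327593/3905 + 7 = 354928/3905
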